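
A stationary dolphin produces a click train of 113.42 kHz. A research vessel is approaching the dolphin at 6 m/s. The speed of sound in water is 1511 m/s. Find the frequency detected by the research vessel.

Moving observer, stationary source: f' = f · (v + v_o)/v.
f' = 113.42 × (1511 + 6)/1511 = 113.42 × 1517/1511 ≈ 113.9 kHz.

113.9 kHz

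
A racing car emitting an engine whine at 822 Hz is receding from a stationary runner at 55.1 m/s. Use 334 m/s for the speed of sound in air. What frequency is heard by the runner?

706 Hz

Moving source, stationary observer: f' = f · v/(v + v_s) since the source is receding.
f' = 822 × 334/(334 + 55.1) = 822 × 334/389.1 ≈ 706 Hz.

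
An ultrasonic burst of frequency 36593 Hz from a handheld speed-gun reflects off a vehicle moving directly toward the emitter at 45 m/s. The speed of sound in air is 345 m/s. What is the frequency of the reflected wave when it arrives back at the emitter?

47571 Hz

At the vehicle (a moving observer), f₁ = f₀ · (v + u)/v = 36593 × 390/345 ≈ 41366 Hz.
The reflection then acts as a moving source: f₂ = f₁ · v/(v − u) ≈ 47571 Hz.
Equivalently f₂ = f₀ · (v + u)/(v − u).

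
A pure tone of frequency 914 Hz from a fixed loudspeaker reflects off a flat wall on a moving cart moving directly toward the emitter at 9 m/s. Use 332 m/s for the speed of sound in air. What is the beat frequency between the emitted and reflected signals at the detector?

50.9 Hz

The flat wall on a moving cart first receives the wave as a moving observer: f₁ = f₀ · (v + u)/v = 914 × (332 + 9)/332 ≈ 938.8 Hz.
The reflection then acts as a moving source: f₂ = f₁ · v/(v − u) ≈ 964.9 Hz.
Equivalently f₂ = f₀ · (v + u)/(v − u).
Beat frequency: |f₂ − f₀| = 2u·f₀/(v − u) = 2 × 9 × 914/323 ≈ 50.9 Hz.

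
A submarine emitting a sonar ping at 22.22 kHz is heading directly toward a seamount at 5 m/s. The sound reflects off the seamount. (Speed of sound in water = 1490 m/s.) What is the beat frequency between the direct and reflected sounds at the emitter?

The seamount receives the sound from a moving source: f₁ = f₀ · v/(v − v_e) = 22.22 × 1490/1485 ≈ 22.2948 kHz.
On the return leg the submarine is a moving observer: f₂ = f₁ · (v + v_e)/v = 22.2948 × 1495/1490 ≈ 22.3696 kHz.
Equivalently f₂ = f₀ · (v + v_e)/(v − v_e).
Beat against the emitted tone (with f₀ = 22220 Hz): |f₂ − f₀| = 2v_e·f₀/(v − v_e) = 2 × 5 × 22220/1485 ≈ 150 Hz.

150 Hz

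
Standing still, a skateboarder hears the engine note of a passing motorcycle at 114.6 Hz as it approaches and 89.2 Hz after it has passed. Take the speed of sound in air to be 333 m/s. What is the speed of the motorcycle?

42 m/s

f₁/f₂ = (v + v_s)/(v − v_s), so v_s = v · (f₁ − f₂)/(f₁ + f₂).
v_s = 333 × (114.6 − 89.2)/(114.6 + 89.2) = 333 × 25.4/203.8 ≈ 42 m/s.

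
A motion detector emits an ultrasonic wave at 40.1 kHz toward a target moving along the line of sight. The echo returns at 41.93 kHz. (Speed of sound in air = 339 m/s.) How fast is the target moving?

Double Doppler shift off a moving reflector: f₂ = f₀ · (v + u)/(v − u) (u > 0 toward emitter).
Rearranging, u = v · (f₂ − f₀)/(f₂ + f₀) = 339 × 1.83/82.03 ≈ 7.6 m/s.
So the target is moving at 7.6 m/s toward the emitter.

7.6 m/s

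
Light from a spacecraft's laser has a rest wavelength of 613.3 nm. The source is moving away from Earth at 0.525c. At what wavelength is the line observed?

Relativistic Doppler for wavelength: λ' = λ₀ · √((1 + β)/(1 − β)).
λ' = 613.3 × √(1.5250/0.4750) = 613.3 × 1.79179 ≈ 1098.9 nm.

1098.9 nm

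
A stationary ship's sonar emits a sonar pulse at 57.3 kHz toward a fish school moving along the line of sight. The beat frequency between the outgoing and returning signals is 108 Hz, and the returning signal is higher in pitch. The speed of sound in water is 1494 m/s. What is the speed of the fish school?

1.41 m/s

Double Doppler shift off a moving reflector: f₂ = f₀ · (v + u)/(v − u) (u > 0 toward emitter).
Returning signal is higher, so f₂ = f₀ + Δf = 57300 + 108 = 57408 Hz.
Rearranging, u = v · (f₂ − f₀)/(f₂ + f₀) = 1494 × 108/114708 ≈ 1.41 m/s.
So the fish school is moving at 1.41 m/s toward the emitter.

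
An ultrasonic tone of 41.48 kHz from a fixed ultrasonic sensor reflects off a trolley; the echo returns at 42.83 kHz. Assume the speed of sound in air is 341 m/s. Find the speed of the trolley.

5.5 m/s

Double Doppler shift off a moving reflector: f₂ = f₀ · (v + u)/(v − u) (u > 0 toward emitter).
Rearranging, u = v · (f₂ − f₀)/(f₂ + f₀) = 341 × 1.35/84.31 ≈ 5.5 m/s.
So the trolley is moving at 5.5 m/s toward the emitter.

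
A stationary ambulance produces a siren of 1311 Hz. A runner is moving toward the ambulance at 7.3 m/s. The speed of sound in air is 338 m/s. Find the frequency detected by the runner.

Moving observer, stationary source: f' = f · (v + v_o)/v.
f' = 1311 × (338 + 7.3)/338 = 1311 × 345.3/338 ≈ 1339 Hz.

1339 Hz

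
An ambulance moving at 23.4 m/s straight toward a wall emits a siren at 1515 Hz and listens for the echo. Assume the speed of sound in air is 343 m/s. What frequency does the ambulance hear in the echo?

1737 Hz

The wall receives the sound from a moving source: f₁ = f₀ · v/(v − v_e) = 1515 × 343/319.6 ≈ 1626 Hz.
On the return leg the ambulance is a moving observer: f₂ = f₁ · (v + v_e)/v = 1626 × 366.4/343 ≈ 1737 Hz.
Equivalently f₂ = f₀ · (v + v_e)/(v − v_e).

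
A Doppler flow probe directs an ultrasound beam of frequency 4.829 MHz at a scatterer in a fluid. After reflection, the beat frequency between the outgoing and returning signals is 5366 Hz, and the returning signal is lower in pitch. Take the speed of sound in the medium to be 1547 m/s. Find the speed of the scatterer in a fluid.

0.86 m/s

Double Doppler shift off a moving reflector: f₂ = f₀ · (v + u)/(v − u) (u > 0 toward emitter).
Returning signal is lower, so f₂ = f₀ − Δf = 4829000 − 5366 = 4823634 Hz.
Rearranging, u = v · (f₂ − f₀)/(f₂ + f₀) = 1547 × -5366/9652634 ≈ -0.86 m/s.
So the scatterer in a fluid is moving at 0.86 m/s away from the emitter.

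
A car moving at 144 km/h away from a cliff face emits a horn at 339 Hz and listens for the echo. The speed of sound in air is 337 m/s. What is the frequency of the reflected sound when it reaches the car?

267 Hz

144 km/h = 40 m/s.
The cliff face receives the sound from a moving source: f₁ = f₀ · v/(v + v_e) = 339 × 337/377 ≈ 303 Hz.
On the return leg the car is a moving observer: f₂ = f₁ · (v − v_e)/v = 303 × 297/337 ≈ 267 Hz.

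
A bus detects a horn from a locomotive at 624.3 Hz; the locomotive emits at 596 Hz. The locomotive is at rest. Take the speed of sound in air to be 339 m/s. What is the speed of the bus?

f' > f, so the bus is approaching.
f' = f · (v + v_o)/v ⇒ v_o = v · |f'/f − 1|.
v_o = 339 × |624.3/596 − 1| = 339 × 0.04748 ≈ 16.1 m/s.

16.1 m/s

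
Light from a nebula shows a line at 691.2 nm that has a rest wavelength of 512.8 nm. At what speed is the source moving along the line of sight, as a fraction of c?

0.290

λ'/λ₀ = 1.3479 > 1 (redshift), so the source is receding.
λ'/λ₀ = √((1 + β)/(1 − β)) for a receding source ⇒ β = (r² − 1)/(r² + 1) with r = λ'/λ₀.
β = (1.8168 − 1)/(1.8168 + 1) ≈ 0.290.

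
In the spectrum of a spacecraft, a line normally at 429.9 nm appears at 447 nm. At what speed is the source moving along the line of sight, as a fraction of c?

0.039c

λ'/λ₀ = 1.0398 > 1 (redshift), so the source is receding.
λ'/λ₀ = √((1 + β)/(1 − β)) for a receding source ⇒ β = (r² − 1)/(r² + 1) with r = λ'/λ₀.
β = (1.0811 − 1)/(1.0811 + 1) ≈ 0.039.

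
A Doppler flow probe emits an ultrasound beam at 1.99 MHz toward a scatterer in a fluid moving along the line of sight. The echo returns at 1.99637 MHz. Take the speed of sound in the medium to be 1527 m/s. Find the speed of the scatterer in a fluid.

Double Doppler shift off a moving reflector: f₂ = f₀ · (v + u)/(v − u) (u > 0 toward emitter).
Rearranging, u = v · (f₂ − f₀)/(f₂ + f₀) = 1527 × 0.00637/3.98637 ≈ 2.44 m/s.
So the scatterer in a fluid is moving at 2.44 m/s toward the emitter.

2.44 m/s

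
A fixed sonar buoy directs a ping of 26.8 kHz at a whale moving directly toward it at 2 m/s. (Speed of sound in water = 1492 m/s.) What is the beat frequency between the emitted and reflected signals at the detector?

The whale first receives the wave as a moving observer: f₁ = f₀ · (v + u)/v = 26.8 × (1492 + 2)/1492 ≈ 26.8359 kHz.
On reflection it acts as a source moving toward the stationary detector: f₂ = f₁ · v/(v − u) = 26.8359 × 1492/1490 ≈ 26.8719 kHz.
Beat frequency (with f₀ = 26800 Hz): |f₂ − f₀| = 2u·f₀/(v − u) = 2 × 2 × 26800/1490 ≈ 72 Hz.

72 Hz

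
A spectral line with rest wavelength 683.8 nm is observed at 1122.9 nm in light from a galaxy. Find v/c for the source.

0.459c

λ'/λ₀ = 1.6421 > 1 (redshift), so the source is receding.
λ'/λ₀ = √((1 + β)/(1 − β)) for a receding source ⇒ β = (r² − 1)/(r² + 1) with r = λ'/λ₀.
β = (2.6966 − 1)/(2.6966 + 1) ≈ 0.459.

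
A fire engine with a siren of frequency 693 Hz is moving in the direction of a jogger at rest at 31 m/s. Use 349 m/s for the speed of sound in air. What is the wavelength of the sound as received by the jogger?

Moving source, stationary observer: f' = f · v/(v − v_s) since the source is approaching.
f' = 693 × 349/(349 − 31) ≈ 761 Hz.
λ' = v/f' = 349/760.557 ≈ 45.9 cm.

45.9 cm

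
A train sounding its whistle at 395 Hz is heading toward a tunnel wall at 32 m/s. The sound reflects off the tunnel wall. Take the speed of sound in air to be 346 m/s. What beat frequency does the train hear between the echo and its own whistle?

81 Hz

The tunnel wall receives the sound from a moving source: f₁ = f₀ · v/(v − v_e) = 395 × 346/314 ≈ 435.3 Hz.
On the return leg the train is a moving observer: f₂ = f₁ · (v + v_e)/v = 435.3 × 378/346 ≈ 475.5 Hz.
Equivalently f₂ = f₀ · (v + v_e)/(v − v_e).
Beat against the emitted tone: |f₂ − f₀| = 2v_e·f₀/(v − v_e) = 2 × 32 × 395/314 ≈ 81 Hz.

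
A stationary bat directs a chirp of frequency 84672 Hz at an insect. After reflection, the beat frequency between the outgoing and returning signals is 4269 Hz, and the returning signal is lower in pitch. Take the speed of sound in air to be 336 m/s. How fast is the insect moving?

8.7 m/s

Double Doppler shift off a moving reflector: f₂ = f₀ · (v + u)/(v − u) (u > 0 toward emitter).
Returning signal is lower, so f₂ = f₀ − Δf = 84672 − 4269 = 80403 Hz.
Rearranging, u = v · (f₂ − f₀)/(f₂ + f₀) = 336 × -4269/165075 ≈ -8.7 m/s.
So the insect is moving at 8.7 m/s away from the emitter.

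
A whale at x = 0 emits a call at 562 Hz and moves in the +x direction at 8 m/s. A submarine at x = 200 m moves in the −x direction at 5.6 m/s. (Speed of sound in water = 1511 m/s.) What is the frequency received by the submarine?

The observer lies on the +x side, so the source is heading toward the observer and the observer is heading toward the source.
With source approaching and observer approaching, f' = f · (v + v_o)/(v − v_s).
f' = 562 × (1511 + 5.6)/(1511 − 8) = 562 × 1516.6/1503 ≈ 567 Hz.

567 Hz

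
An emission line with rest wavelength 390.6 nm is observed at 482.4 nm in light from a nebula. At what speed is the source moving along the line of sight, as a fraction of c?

0.208c

λ'/λ₀ = 1.2350 > 1 (redshift), so the source is receding.
λ'/λ₀ = √((1 + β)/(1 − β)) for a receding source ⇒ β = (r² − 1)/(r² + 1) with r = λ'/λ₀.
β = (1.5253 − 1)/(1.5253 + 1) ≈ 0.208.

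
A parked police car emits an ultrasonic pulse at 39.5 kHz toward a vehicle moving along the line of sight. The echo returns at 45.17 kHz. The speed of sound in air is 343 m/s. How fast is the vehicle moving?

23.0 m/s

Double Doppler shift off a moving reflector: f₂ = f₀ · (v + u)/(v − u) (u > 0 toward emitter).
Rearranging, u = v · (f₂ − f₀)/(f₂ + f₀) = 343 × 5.67/84.67 ≈ 23.0 m/s.
So the vehicle is moving at 23.0 m/s toward the emitter.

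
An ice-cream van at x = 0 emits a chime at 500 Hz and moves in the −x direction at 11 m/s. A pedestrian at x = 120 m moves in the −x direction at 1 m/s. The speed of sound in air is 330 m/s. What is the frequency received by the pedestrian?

The observer lies on the +x side, so the source is heading away from the observer and the observer is heading toward the source.
Both move, so f' = f · (v + v_o)/(v + v_s).
f' = 500 × (330 + 1)/(330 + 11) = 500 × 331/341 ≈ 485 Hz.

485 Hz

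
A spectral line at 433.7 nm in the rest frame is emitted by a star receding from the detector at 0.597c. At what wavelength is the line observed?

863.4 nm

Relativistic Doppler for wavelength: λ' = λ₀ · √((1 + β)/(1 − β)).
λ' = 433.7 × √(1.5970/0.4030) = 433.7 × 1.99067 ≈ 863.4 nm.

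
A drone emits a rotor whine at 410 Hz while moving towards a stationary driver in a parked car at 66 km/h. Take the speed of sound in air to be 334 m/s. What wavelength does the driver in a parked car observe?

66 km/h = 18.33 m/s.
Only the source moves, toward the listener, so f' = f · v/(v − v_s).
f' = 410 × 334/(334 − 18.33) ≈ 434 Hz.
λ' = v/f' = 334/433.812 ≈ 77.0 cm.

77.0 cm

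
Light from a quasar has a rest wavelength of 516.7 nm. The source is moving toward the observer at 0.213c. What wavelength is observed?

416.2 nm

Relativistic Doppler for wavelength: λ' = λ₀ · √((1 − β)/(1 + β)).
λ' = 516.7 × √(0.7870/1.2130) = 516.7 × 0.80548 ≈ 416.2 nm.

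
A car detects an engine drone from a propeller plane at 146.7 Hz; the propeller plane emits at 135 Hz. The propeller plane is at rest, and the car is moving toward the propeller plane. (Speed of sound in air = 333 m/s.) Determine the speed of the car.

29 m/s

f' = f · (v + v_o)/v ⇒ v_o = v · |f'/f − 1|.
v_o = 333 × |146.7/135 − 1| = 333 × 0.08667 ≈ 29 m/s.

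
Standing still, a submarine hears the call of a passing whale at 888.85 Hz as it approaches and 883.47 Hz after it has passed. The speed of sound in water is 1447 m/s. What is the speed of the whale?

4.4 m/s

f₁/f₂ = (v + v_s)/(v − v_s), so v_s = v · (f₁ − f₂)/(f₁ + f₂).
v_s = 1447 × (888.85 − 883.47)/(888.85 + 883.47) = 1447 × 5.38/1772.32 ≈ 4.4 m/s.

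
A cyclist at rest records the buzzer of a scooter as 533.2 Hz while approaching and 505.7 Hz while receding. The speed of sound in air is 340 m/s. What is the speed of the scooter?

9.0 m/s

f₁/f₂ = (v + v_s)/(v − v_s), so v_s = v · (f₁ − f₂)/(f₁ + f₂).
v_s = 340 × (533.2 − 505.7)/(533.2 + 505.7) = 340 × 27.5/1038.9 ≈ 9.0 m/s.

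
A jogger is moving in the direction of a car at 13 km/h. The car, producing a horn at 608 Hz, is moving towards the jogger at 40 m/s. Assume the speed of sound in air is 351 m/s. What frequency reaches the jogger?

13 km/h = 3.611 m/s.
Both move, so f' = f · (v + v_o)/(v − v_s).
f' = 608 × (351 + 3.611)/(351 − 40) = 608 × 354.61/311 ≈ 693 Hz.

693 Hz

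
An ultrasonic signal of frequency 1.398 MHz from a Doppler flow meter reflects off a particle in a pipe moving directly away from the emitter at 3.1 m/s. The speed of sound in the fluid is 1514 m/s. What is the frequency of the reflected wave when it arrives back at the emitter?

The particle in a pipe first receives the wave as a moving observer: f₁ = f₀ · (v − u)/v = 1.398 × (1514 − 3.1)/1514 ≈ 1.3951 MHz.
On reflection it acts as a source moving away from the stationary detector: f₂ = f₁ · v/(v + u) = 1.3951 × 1514/1517.1 ≈ 1.3923 MHz.
Equivalently f₂ = f₀ · (v − u)/(v + u).

1.3923 MHz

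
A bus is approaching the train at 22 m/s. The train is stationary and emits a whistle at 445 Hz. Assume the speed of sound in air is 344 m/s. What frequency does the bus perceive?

473 Hz

Moving observer, stationary source: f' = f · (v + v_o)/v.
f' = 445 × (344 + 22)/344 = 445 × 366/344 ≈ 473 Hz.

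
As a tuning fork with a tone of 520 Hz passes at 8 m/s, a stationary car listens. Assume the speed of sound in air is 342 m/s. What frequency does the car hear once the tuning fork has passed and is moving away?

508 Hz

Receding: f₂ = f · v/(v + v_s) = 520 × 342/350 ≈ 508 Hz.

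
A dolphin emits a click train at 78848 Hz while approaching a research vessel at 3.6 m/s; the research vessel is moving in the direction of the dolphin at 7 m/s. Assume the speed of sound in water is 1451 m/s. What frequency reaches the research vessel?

With source approaching and observer approaching, f' = f · (v + v_o)/(v − v_s).
f' = 78848 × (1451 + 7)/(1451 − 3.6) = 78848 × 1458/1447.4 ≈ 79425 Hz.

79425 Hz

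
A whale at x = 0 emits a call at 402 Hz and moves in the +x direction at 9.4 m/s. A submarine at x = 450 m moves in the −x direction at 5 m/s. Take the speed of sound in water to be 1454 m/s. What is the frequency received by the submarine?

The observer lies on the +x side, so the source is heading toward the observer and the observer is heading toward the source.
General Doppler shift: f' = f · (v + v_o)/(v − v_s).
f' = 402 × (1454 + 5)/(1454 − 9.4) = 402 × 1459/1444.6 ≈ 406 Hz.

406 Hz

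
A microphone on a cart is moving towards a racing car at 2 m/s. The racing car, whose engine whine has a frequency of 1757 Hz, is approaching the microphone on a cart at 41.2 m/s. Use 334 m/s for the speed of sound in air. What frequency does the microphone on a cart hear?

Both move, so f' = f · (v + v_o)/(v − v_s).
f' = 1757 × (334 + 2)/(334 − 41.2) = 1757 × 336/292.8 ≈ 2016 Hz.

2016 Hz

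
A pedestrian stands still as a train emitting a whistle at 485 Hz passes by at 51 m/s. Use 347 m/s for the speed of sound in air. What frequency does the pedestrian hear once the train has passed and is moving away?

Receding: f₂ = f · v/(v + v_s) = 485 × 347/398 ≈ 423 Hz.

423 Hz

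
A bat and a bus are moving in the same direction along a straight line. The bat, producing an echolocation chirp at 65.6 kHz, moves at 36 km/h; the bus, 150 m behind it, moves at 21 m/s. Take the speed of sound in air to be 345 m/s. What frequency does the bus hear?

36 km/h = 10 m/s.
The bus is behind, so the bat is moving away from it while the bus is moving toward the bat.
With source receding and observer approaching, f' = f · (v + v_o)/(v + v_s).
f' = 65.6 × (345 + 21)/(345 + 10) = 65.6 × 366/355 ≈ 67.6 kHz.

67.6 kHz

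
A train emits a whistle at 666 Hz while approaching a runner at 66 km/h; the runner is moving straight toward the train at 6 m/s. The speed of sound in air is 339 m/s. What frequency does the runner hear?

66 km/h = 18.33 m/s.
With source approaching and observer approaching, f' = f · (v + v_o)/(v − v_s).
f' = 666 × (339 + 6)/(339 − 18.33) = 666 × 345/320.67 ≈ 717 Hz.

717 Hz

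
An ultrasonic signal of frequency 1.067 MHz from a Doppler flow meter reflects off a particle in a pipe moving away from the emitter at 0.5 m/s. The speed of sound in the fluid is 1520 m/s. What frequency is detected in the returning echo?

At the particle in a pipe (a moving observer), f₁ = f₀ · (v − u)/v = 1.067 × 1519.5/1520 ≈ 1.0666 MHz.
On reflection it acts as a source moving away from the stationary detector: f₂ = f₁ · v/(v + u) = 1.0666 × 1520/1520.5 ≈ 1.0663 MHz.

1.0663 MHz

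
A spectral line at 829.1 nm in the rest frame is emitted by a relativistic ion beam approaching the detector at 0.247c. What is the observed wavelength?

Relativistic Doppler for wavelength: λ' = λ₀ · √((1 − β)/(1 + β)).
λ' = 829.1 × √(0.7530/1.2470) = 829.1 × 0.77708 ≈ 644.3 nm.

644.3 nm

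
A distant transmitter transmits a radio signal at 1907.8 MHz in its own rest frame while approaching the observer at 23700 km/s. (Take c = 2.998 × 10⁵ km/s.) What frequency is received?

2065.1 MHz

β = v/c = 23700/299800 = 0.0791.
Relativistic Doppler for frequency: f' = f₀ · √((1 + β)/(1 − β)).
f' = 1907.8 × √(1.0791/0.9209) = 1907.8 × 1.08244 ≈ 2065.1 MHz.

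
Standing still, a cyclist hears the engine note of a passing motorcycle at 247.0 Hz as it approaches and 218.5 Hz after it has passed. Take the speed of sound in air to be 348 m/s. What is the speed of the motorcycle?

f₁/f₂ = (v + v_s)/(v − v_s), so v_s = v · (f₁ − f₂)/(f₁ + f₂).
v_s = 348 × (247.0 − 218.5)/(247.0 + 218.5) = 348 × 28.5/465.5 ≈ 21.3 m/s.

21.3 m/s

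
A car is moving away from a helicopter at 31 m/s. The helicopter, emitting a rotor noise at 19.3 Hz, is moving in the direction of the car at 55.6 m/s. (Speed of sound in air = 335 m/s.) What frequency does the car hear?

General Doppler shift: f' = f · (v − v_o)/(v − v_s).
f' = 19.3 × (335 − 31)/(335 − 55.6) = 19.3 × 304/279.4 ≈ 21.0 Hz.

21.0 Hz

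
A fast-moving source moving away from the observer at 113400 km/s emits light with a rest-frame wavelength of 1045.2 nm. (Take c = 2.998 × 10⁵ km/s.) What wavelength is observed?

β = v/c = 113400/299800 = 0.3783.
Relativistic Doppler for wavelength: λ' = λ₀ · √((1 + β)/(1 − β)).
λ' = 1045.2 × √(1.3783/0.6217) = 1045.2 × 1.48887 ≈ 1556.2 nm.

1556.2 nm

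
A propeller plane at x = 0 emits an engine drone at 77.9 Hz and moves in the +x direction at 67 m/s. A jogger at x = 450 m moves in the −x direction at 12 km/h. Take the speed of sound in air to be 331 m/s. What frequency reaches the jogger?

12 km/h = 3.333 m/s.
The observer lies on the +x side, so the source is heading toward the observer and the observer is heading toward the source.
With source approaching and observer approaching, f' = f · (v + v_o)/(v − v_s).
f' = 77.9 × (331 + 3.333)/(331 − 67) = 77.9 × 334.33/264 ≈ 99 Hz.

99 Hz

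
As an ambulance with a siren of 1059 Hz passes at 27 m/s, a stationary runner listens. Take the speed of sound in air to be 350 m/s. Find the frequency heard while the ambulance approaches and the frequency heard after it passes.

1148 Hz approaching; 983 Hz receding

Approaching: f₁ = f · v/(v − v_s) = 1059 × 350/323 ≈ 1148 Hz.
Receding: f₂ = f · v/(v + v_s) = 1059 × 350/377 ≈ 983 Hz.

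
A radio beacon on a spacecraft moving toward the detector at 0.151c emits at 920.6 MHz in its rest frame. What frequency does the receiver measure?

1071.9 MHz

Relativistic Doppler for frequency: f' = f₀ · √((1 + β)/(1 − β)).
f' = 920.6 × √(1.1510/0.8490) = 920.6 × 1.16435 ≈ 1071.9 MHz.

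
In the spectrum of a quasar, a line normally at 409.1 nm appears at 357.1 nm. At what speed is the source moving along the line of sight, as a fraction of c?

λ'/λ₀ = 0.8729 < 1 (blueshift), so the source is approaching.
λ'/λ₀ = √((1 − β)/(1 + β)) for an approaching source ⇒ β = (1 − r²)/(1 + r²) with r = λ'/λ₀.
β = (1 − 0.7619)/(1 + 0.7619) ≈ 0.135.

0.135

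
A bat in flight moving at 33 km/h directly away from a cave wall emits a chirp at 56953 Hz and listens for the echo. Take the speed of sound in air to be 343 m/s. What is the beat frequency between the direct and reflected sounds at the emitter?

2965 Hz

33 km/h = 9.167 m/s.
The cave wall receives the sound from a moving source: f₁ = f₀ · v/(v + v_e) = 56953 × 343/352.17 ≈ 55471 Hz.
On the return leg the bat in flight is a moving observer: f₂ = f₁ · (v − v_e)/v = 55471 × 333.83/343 ≈ 53988 Hz.
Beat against the emitted tone: |f₂ − f₀| = 2v_e·f₀/(v + v_e) = 2 × 9.167 × 56953/352.17 ≈ 2965 Hz.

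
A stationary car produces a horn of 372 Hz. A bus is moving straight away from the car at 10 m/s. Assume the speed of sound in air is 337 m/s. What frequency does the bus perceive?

361 Hz

Only the observer moves, away from the source, so f' = f · (v − v_o)/v.
f' = 372 × (337 − 10)/337 = 372 × 327/337 ≈ 361 Hz.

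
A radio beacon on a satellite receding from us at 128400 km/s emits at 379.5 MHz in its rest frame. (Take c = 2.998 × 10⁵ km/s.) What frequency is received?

β = v/c = 128400/299800 = 0.4283.
Relativistic Doppler for frequency: f' = f₀ · √((1 − β)/(1 + β)).
f' = 379.5 × √(0.5717/1.4283) = 379.5 × 0.63268 ≈ 240.1 MHz.

240.1 MHz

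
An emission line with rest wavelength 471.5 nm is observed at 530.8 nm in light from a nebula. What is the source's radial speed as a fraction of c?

0.118c

λ'/λ₀ = 1.1258 > 1 (redshift), so the source is receding.
λ'/λ₀ = √((1 + β)/(1 − β)) for a receding source ⇒ β = (r² − 1)/(r² + 1) with r = λ'/λ₀.
β = (1.2674 − 1)/(1.2674 + 1) ≈ 0.118.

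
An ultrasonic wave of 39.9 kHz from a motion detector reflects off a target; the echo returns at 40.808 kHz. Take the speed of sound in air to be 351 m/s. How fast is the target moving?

Double Doppler shift off a moving reflector: f₂ = f₀ · (v + u)/(v − u) (u > 0 toward emitter).
Rearranging, u = v · (f₂ − f₀)/(f₂ + f₀) = 351 × 0.908/80.708 ≈ 3.9 m/s.
So the target is moving at 3.9 m/s toward the emitter.

3.9 m/s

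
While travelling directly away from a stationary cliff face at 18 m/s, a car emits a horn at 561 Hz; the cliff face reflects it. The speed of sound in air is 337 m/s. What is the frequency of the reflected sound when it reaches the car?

The cliff face receives the sound from a moving source: f₁ = f₀ · v/(v + v_e) = 561 × 337/355 ≈ 533 Hz.
On the return leg the car is a moving observer: f₂ = f₁ · (v − v_e)/v = 533 × 319/337 ≈ 504 Hz.

504 Hz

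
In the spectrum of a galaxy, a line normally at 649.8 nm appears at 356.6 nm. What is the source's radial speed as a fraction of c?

λ'/λ₀ = 0.5488 < 1 (blueshift), so the source is approaching.
λ'/λ₀ = √((1 − β)/(1 + β)) for an approaching source ⇒ β = (1 − r²)/(1 + r²) with r = λ'/λ₀.
β = (1 − 0.3012)/(1 + 0.3012) ≈ 0.537.

0.537c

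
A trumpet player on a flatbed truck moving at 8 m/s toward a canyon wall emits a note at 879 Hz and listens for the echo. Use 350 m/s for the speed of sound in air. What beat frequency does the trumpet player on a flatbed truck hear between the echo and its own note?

41.1 Hz

The canyon wall receives the sound from a moving source: f₁ = f₀ · v/(v − v_e) = 879 × 350/342 ≈ 899.6 Hz.
On the return leg the trumpet player on a flatbed truck is a moving observer: f₂ = f₁ · (v + v_e)/v = 899.6 × 358/350 ≈ 920.1 Hz.
Equivalently f₂ = f₀ · (v + v_e)/(v − v_e).
Beat against the emitted tone: |f₂ − f₀| = 2v_e·f₀/(v − v_e) = 2 × 8 × 879/342 ≈ 41.1 Hz.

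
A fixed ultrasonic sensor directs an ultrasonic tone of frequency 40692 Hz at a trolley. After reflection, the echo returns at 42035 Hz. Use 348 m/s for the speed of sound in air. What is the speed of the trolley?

Double Doppler shift off a moving reflector: f₂ = f₀ · (v + u)/(v − u) (u > 0 toward emitter).
Rearranging, u = v · (f₂ − f₀)/(f₂ + f₀) = 348 × 1343/82727 ≈ 5.6 m/s.
So the trolley is moving at 5.6 m/s toward the emitter.

5.6 m/s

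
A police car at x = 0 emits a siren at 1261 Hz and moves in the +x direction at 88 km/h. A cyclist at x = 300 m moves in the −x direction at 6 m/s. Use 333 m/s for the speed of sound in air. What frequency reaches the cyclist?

1385 Hz

88 km/h = 24.44 m/s.
The observer lies on the +x side, so the source is heading toward the observer and the observer is heading toward the source.
With source approaching and observer approaching, f' = f · (v + v_o)/(v − v_s).
f' = 1261 × (333 + 6)/(333 − 24.44) = 1261 × 339/308.56 ≈ 1385 Hz.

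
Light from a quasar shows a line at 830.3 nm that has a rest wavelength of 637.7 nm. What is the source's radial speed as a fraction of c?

0.258

λ'/λ₀ = 1.3020 > 1 (redshift), so the source is receding.
λ'/λ₀ = √((1 + β)/(1 − β)) for a receding source ⇒ β = (r² − 1)/(r² + 1) with r = λ'/λ₀.
β = (1.6953 − 1)/(1.6953 + 1) ≈ 0.258.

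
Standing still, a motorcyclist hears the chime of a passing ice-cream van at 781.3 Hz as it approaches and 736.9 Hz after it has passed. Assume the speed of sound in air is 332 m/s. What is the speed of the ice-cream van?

f₁/f₂ = (v + v_s)/(v − v_s), so v_s = v · (f₁ − f₂)/(f₁ + f₂).
v_s = 332 × (781.3 − 736.9)/(781.3 + 736.9) = 332 × 44.4/1518.2 ≈ 9.7 m/s.

9.7 m/s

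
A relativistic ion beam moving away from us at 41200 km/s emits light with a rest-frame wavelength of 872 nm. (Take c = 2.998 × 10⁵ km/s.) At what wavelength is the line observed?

1001.3 nm

β = v/c = 41200/299800 = 0.1374.
Relativistic Doppler for wavelength: λ' = λ₀ · √((1 + β)/(1 − β)).
λ' = 872 × √(1.1374/0.8626) = 872 × 1.14832 ≈ 1001.3 nm.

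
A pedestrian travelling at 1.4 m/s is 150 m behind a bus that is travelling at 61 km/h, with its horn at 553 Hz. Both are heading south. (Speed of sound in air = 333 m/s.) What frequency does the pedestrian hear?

61 km/h = 16.94 m/s.
The pedestrian is behind, so the bus is moving away from it while the pedestrian is moving toward the bus.
With source receding and observer approaching, f' = f · (v + v_o)/(v + v_s).
f' = 553 × (333 + 1.4)/(333 + 16.94) = 553 × 334.4/349.94 ≈ 528 Hz.

528 Hz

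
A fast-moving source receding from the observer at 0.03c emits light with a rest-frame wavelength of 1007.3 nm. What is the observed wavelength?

Relativistic Doppler for wavelength: λ' = λ₀ · √((1 + β)/(1 − β)).
λ' = 1007.3 × √(1.0300/0.9700) = 1007.3 × 1.03046 ≈ 1038.0 nm.

1038.0 nm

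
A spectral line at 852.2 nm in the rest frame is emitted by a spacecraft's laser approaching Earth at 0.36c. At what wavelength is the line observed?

Relativistic Doppler for wavelength: λ' = λ₀ · √((1 − β)/(1 + β)).
λ' = 852.2 × √(0.6400/1.3600) = 852.2 × 0.68599 ≈ 584.6 nm.

584.6 nm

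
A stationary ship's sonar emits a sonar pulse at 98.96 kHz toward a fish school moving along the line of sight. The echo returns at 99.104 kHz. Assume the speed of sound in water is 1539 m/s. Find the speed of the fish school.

Double Doppler shift off a moving reflector: f₂ = f₀ · (v + u)/(v − u) (u > 0 toward emitter).
Rearranging, u = v · (f₂ − f₀)/(f₂ + f₀) = 1539 × 0.144/198.064 ≈ 1.12 m/s.
So the fish school is moving at 1.12 m/s toward the emitter.

1.12 m/s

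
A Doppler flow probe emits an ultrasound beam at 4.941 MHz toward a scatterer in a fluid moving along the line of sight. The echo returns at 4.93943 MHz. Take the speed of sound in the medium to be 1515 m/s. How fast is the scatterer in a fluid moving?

0.24 m/s

Double Doppler shift off a moving reflector: f₂ = f₀ · (v + u)/(v − u) (u > 0 toward emitter).
Rearranging, u = v · (f₂ − f₀)/(f₂ + f₀) = 1515 × -0.00157/9.88043 ≈ -0.24 m/s.
So the scatterer in a fluid is moving at 0.24 m/s away from the emitter.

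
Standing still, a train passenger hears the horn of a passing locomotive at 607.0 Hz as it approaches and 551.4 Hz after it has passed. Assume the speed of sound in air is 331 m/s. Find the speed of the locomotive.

f₁/f₂ = (v + v_s)/(v − v_s), so v_s = v · (f₁ − f₂)/(f₁ + f₂).
v_s = 331 × (607.0 − 551.4)/(607.0 + 551.4) = 331 × 55.6/1158.4 ≈ 15.9 m/s.

15.9 m/s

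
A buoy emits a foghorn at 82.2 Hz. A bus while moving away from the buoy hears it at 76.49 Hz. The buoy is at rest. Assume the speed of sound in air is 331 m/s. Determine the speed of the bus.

23.0 m/s

f' = f · (v − v_o)/v ⇒ v_o = v · |f'/f − 1|.
v_o = 331 × |76.49/82.2 − 1| = 331 × 0.06946 ≈ 23.0 m/s.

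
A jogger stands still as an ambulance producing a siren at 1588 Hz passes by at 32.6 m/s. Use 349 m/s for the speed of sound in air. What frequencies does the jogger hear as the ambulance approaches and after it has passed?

1752 Hz approaching; 1452 Hz receding

Approaching: f₁ = f · v/(v − v_s) = 1588 × 349/316.4 ≈ 1752 Hz.
Receding: f₂ = f · v/(v + v_s) = 1588 × 349/381.6 ≈ 1452 Hz.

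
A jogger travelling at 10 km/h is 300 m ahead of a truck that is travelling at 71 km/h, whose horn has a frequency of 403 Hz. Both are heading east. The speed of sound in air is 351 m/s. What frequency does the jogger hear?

424 Hz

71 km/h = 19.72 m/s; 10 km/h = 2.778 m/s.
The jogger is ahead, so the truck is moving toward it while the jogger is moving away from the truck.
With source approaching and observer receding, f' = f · (v − v_o)/(v − v_s).
f' = 403 × (351 − 2.778)/(351 − 19.72) = 403 × 348.22/331.28 ≈ 424 Hz.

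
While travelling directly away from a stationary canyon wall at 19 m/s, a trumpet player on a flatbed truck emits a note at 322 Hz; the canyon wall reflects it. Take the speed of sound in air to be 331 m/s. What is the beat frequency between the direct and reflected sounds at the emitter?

35.0 Hz

The canyon wall receives the sound from a moving source: f₁ = f₀ · v/(v + v_e) = 322 × 331/350 ≈ 304.5 Hz.
On the return leg the trumpet player on a flatbed truck is a moving observer: f₂ = f₁ · (v − v_e)/v = 304.5 × 312/331 ≈ 287.0 Hz.
Equivalently f₂ = f₀ · (v − v_e)/(v + v_e).
Beat against the emitted tone: |f₂ − f₀| = 2v_e·f₀/(v + v_e) = 2 × 19 × 322/350 ≈ 35.0 Hz.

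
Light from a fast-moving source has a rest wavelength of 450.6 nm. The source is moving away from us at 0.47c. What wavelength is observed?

750.4 nm

Relativistic Doppler for wavelength: λ' = λ₀ · √((1 + β)/(1 − β)).
λ' = 450.6 × √(1.4700/0.5300) = 450.6 × 1.66541 ≈ 750.4 nm.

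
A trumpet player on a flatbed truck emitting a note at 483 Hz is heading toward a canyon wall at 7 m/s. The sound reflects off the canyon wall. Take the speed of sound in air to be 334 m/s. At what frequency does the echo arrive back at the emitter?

The canyon wall receives the sound from a moving source: f₁ = f₀ · v/(v − v_e) = 483 × 334/327 ≈ 493 Hz.
On the return leg the trumpet player on a flatbed truck is a moving observer: f₂ = f₁ · (v + v_e)/v = 493 × 341/334 ≈ 504 Hz.

504 Hz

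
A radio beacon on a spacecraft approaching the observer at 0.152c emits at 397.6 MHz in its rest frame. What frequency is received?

463.4 MHz

Relativistic Doppler for frequency: f' = f₀ · √((1 + β)/(1 − β)).
f' = 397.6 × √(1.1520/0.8480) = 397.6 × 1.16554 ≈ 463.4 MHz.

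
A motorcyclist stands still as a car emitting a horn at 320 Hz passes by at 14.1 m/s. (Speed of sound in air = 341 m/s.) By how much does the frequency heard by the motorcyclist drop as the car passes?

Approaching: f₁ = f · v/(v − v_s) = 320 × 341/326.9 ≈ 333.8 Hz.
Receding: f₂ = f · v/(v + v_s) = 320 × 341/355.1 ≈ 307.3 Hz.
Drop: f₁ − f₂ = 2f·v·v_s/(v² − v_s²) = 2 × 320 × 341 × 14.1/(341² − 14.1²) ≈ 26.5 Hz.

26.5 Hz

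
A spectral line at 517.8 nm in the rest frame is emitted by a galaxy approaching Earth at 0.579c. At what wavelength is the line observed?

Relativistic Doppler for wavelength: λ' = λ₀ · √((1 − β)/(1 + β)).
λ' = 517.8 × √(0.4210/1.5790) = 517.8 × 0.51636 ≈ 267.4 nm.

267.4 nm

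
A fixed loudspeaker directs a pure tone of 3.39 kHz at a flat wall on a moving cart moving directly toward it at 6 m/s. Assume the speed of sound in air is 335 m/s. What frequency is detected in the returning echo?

The flat wall on a moving cart first receives the wave as a moving observer: f₁ = f₀ · (v + u)/v = 3.39 × (335 + 6)/335 ≈ 3.45 kHz.
On reflection it acts as a source moving toward the stationary detector: f₂ = f₁ · v/(v − u) = 3.45 × 335/329 ≈ 3.51 kHz.

3.51 kHz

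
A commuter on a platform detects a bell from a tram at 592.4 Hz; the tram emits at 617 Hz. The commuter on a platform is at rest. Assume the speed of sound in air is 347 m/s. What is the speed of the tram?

f' < f, so the tram is receding.
f' = f · v/(v + v_s) ⇒ v_s = v · |1 − f/f'|.
v_s = 347 × |1 − 617/592.4| = 347 × 0.04153 ≈ 14.4 m/s.

14.4 m/s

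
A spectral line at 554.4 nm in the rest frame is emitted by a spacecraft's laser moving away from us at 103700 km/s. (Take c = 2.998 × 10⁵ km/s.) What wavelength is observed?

795.3 nm

β = v/c = 103700/299800 = 0.3459.
Relativistic Doppler for wavelength: λ' = λ₀ · √((1 + β)/(1 − β)).
λ' = 554.4 × √(1.3459/0.6541) = 554.4 × 1.43444 ≈ 795.3 nm.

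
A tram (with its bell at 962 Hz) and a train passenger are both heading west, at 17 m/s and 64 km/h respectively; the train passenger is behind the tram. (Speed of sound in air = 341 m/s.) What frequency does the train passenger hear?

64 km/h = 17.78 m/s.
The train passenger is behind, so the tram is moving away from it while the train passenger is moving toward the tram.
Both move, so f' = f · (v + v_o)/(v + v_s).
f' = 962 × (341 + 17.78)/(341 + 17) = 962 × 358.78/358 ≈ 964 Hz.

964 Hz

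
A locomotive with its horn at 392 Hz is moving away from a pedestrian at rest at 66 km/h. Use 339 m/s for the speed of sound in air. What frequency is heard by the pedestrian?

66 km/h = 18.33 m/s.
With the source moving away from a stationary observer, f' = f · v/(v + v_s).
f' = 392 × 339/(339 + 18.33) = 392 × 339/357.3 ≈ 372 Hz.

372 Hz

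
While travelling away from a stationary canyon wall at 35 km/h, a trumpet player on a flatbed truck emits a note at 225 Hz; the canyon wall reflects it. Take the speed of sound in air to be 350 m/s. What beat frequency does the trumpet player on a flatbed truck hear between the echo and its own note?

12.2 Hz

35 km/h = 9.722 m/s.
The canyon wall receives the sound from a moving source: f₁ = f₀ · v/(v + v_e) = 225 × 350/359.72 ≈ 218.92 Hz.
On the return leg the trumpet player on a flatbed truck is a moving observer: f₂ = f₁ · (v − v_e)/v = 218.92 × 340.28/350 ≈ 212.84 Hz.
Equivalently f₂ = f₀ · (v − v_e)/(v + v_e).
Beat against the emitted tone: |f₂ − f₀| = 2v_e·f₀/(v + v_e) = 2 × 9.722 × 225/359.72 ≈ 12.2 Hz.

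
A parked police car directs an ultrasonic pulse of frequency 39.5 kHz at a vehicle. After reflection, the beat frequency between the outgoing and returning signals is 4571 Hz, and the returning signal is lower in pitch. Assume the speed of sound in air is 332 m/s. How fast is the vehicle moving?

20.4 m/s

Double Doppler shift off a moving reflector: f₂ = f₀ · (v + u)/(v − u) (u > 0 toward emitter).
Returning signal is lower, so f₂ = f₀ − Δf = 39500 − 4571 = 34929 Hz.
Rearranging, u = v · (f₂ − f₀)/(f₂ + f₀) = 332 × -4571/74429 ≈ -20.4 m/s.
So the vehicle is moving at 20.4 m/s away from the emitter.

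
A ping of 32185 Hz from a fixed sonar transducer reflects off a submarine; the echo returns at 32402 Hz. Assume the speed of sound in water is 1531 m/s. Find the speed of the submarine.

Double Doppler shift off a moving reflector: f₂ = f₀ · (v + u)/(v − u) (u > 0 toward emitter).
Rearranging, u = v · (f₂ − f₀)/(f₂ + f₀) = 1531 × 217/64587 ≈ 5.1 m/s.
So the submarine is moving at 5.1 m/s toward the emitter.

5.1 m/s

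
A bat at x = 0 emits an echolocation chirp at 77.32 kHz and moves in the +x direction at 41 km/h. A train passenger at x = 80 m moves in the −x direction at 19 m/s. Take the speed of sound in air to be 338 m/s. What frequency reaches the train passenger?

84.5 kHz

41 km/h = 11.39 m/s.
The observer lies on the +x side, so the source is heading toward the observer and the observer is heading toward the source.
Both move, so f' = f · (v + v_o)/(v − v_s).
f' = 77.32 × (338 + 19)/(338 − 11.39) = 77.32 × 357/326.61 ≈ 84.5 kHz.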